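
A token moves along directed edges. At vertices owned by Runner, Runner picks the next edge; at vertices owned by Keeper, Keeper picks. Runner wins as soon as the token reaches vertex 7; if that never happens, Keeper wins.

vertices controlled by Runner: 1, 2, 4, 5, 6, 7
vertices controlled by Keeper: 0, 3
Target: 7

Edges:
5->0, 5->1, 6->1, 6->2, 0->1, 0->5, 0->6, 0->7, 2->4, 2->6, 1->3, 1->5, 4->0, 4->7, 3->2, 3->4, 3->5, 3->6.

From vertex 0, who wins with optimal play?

A0 = {7}
A1: add {4} — 4 (Runner) has 4→7.
A2: add {2} — 2 (Runner) has 2→4.
A3: add {6} — 6 (Runner) has 6→2.
A4 = A3; e.g. 0 (Keeper) can still go to 1. Fixed point.
0 never enters the attractor, so Keeper can avoid the target forever.

Keeper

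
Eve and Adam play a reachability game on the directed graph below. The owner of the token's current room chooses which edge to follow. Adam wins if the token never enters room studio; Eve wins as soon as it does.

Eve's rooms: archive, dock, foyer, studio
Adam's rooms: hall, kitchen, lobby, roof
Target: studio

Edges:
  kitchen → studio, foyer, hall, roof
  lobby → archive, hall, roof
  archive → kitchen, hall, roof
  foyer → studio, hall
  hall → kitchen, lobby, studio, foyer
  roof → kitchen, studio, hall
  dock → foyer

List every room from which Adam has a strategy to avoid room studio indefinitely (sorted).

archive, hall, kitchen, lobby, roof

A0 = {studio}
A1: add {foyer} — foyer (Eve) has foyer→studio.
A2: add {dock} — dock (Eve) has dock→foyer.
A3 = A2; e.g. kitchen (Adam) can still go to hall. Fixed point.
Eve's attractor = {dock, foyer, studio}; Adam avoids the target exactly from the complement.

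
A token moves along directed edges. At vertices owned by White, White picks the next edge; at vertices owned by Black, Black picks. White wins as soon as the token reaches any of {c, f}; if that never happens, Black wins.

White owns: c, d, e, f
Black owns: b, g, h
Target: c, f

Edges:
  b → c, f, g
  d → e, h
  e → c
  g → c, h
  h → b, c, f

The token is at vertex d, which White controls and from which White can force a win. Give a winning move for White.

A0 = {c, f}
A1: add {e} — e (White) has e→c.
A2: add {d} — d (White) has d→e.
A3 = A2; e.g. b (Black) can still go to g. Fixed point.
From d, successor e is in the attractor (rank 1); the other successor h is not.

e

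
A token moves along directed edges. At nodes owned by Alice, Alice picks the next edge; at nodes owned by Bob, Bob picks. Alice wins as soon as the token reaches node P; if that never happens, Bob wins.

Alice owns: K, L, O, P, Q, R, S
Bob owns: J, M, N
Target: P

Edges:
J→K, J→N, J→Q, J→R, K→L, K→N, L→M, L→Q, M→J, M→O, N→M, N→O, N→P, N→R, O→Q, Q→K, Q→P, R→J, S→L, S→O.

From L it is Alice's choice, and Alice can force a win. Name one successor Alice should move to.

A0 = {P}
A1: add {Q} — Q (Alice) has Q→P.
A2: add {L, O} — L (Alice) has L→Q; O (Alice) has O→Q.
A3: add {K, S} — K (Alice) has K→L; S (Alice) has S→L.
A4 = A3; e.g. J (Bob) can still go to N. Fixed point.
From L, successor Q is in the attractor (rank 1); the other successor M is not.

Q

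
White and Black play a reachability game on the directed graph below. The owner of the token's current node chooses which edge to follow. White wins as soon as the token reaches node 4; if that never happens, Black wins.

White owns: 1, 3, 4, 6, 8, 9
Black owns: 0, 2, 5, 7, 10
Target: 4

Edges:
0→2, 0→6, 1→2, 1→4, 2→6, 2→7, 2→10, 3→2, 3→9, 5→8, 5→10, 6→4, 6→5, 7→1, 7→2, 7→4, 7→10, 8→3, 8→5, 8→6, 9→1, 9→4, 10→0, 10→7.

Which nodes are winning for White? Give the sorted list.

1, 3, 4, 6, 8, 9

A0 = {4}
A1: add {1, 6, 9} — 1 (White) has 1→4; 6 (White) has 6→4; 9 (White) has 9→4.
A2: add {3, 8} — 3 (White) has 3→9; 8 (White) has 8→6.
A3 = A2; e.g. 0 (Black) can still go to 2. Fixed point.
White's winning region = {1, 3, 4, 6, 8, 9}.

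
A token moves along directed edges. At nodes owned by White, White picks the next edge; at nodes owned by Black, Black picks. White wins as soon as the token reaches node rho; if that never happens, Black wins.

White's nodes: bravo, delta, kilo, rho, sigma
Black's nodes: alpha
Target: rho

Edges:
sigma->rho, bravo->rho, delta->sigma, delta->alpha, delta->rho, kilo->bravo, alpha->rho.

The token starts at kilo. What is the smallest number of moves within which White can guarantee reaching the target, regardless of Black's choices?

A0 = {rho}
A1: add {alpha, bravo, delta, sigma} — delta (White) has delta→rho; bravo (White) has bravo→rho; sigma (White) has sigma→rho; alpha (Black): all of {rho} already in.
A2: add {kilo} — kilo (White) has kilo→bravo.
A2 = all vertices. Fixed point.
kilo enters the attractor at level 2, so White can force the target in 2 moves from there.

2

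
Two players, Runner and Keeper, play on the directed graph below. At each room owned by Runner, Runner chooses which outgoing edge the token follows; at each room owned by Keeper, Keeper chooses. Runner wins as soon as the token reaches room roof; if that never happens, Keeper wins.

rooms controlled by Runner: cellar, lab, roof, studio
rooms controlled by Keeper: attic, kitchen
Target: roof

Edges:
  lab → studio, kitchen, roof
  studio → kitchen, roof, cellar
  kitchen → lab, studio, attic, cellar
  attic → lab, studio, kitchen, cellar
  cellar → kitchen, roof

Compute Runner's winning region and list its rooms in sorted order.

cellar, lab, roof, studio

A0 = {roof}
A1: add {cellar, lab, studio} — lab (Runner) has lab→roof; studio (Runner) has studio→roof; cellar (Runner) has cellar→roof.
A2 = A1; e.g. kitchen (Keeper) can still go to attic. Fixed point.
Runner's winning region = {cellar, lab, roof, studio}.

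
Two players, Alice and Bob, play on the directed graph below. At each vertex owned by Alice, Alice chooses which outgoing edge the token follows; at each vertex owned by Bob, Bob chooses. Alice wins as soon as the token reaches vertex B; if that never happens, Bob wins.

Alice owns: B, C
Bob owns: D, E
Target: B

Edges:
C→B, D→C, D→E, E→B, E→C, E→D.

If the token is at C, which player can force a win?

Alice

A0 = {B}
A1: add {C} — C (Alice) has C→B.
A2 = A1; e.g. D (Bob) can still go to E. Fixed point.
C ∈ A1, so Alice can force the target.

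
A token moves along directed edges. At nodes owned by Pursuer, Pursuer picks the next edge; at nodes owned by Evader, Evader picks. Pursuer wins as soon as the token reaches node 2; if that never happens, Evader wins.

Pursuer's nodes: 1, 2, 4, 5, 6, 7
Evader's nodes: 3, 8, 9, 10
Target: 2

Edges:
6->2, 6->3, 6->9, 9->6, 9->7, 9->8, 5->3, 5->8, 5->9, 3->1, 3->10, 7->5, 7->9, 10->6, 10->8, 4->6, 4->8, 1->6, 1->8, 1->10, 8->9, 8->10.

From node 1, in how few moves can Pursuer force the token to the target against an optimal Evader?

2

A0 = {2}
A1: add {6} — 6 (Pursuer) has 6→2.
A2: add {1, 4} — 1 (Pursuer) has 1→6; 4 (Pursuer) has 4→6.
A3 = A2; e.g. 3 (Evader) can still go to 10. Fixed point.
1 enters the attractor at level 2, so Pursuer can force the target in 2 moves from there.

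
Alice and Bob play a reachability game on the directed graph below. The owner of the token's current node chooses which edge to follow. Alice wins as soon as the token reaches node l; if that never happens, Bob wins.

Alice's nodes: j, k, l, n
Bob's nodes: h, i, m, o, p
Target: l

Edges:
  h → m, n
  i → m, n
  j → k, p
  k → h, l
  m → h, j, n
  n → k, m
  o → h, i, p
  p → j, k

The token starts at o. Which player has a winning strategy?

Bob

A0 = {l}
A1: add {k} — k (Alice) has k→l.
A2: add {j, n} — j (Alice) has j→k; n (Alice) has n→k.
A3: add {p} — p (Bob): all of {j, k} already in.
A4 = A3; e.g. h (Bob) can still go to m. Fixed point.
o never enters the attractor, so Bob can avoid the target forever.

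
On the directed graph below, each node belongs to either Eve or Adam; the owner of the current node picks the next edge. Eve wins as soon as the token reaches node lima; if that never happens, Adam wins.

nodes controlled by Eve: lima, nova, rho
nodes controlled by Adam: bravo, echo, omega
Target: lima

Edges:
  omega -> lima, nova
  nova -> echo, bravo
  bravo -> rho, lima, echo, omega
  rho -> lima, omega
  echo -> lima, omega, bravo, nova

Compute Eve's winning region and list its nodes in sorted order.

A0 = {lima}
A1: add {rho} — rho (Eve) has rho→lima.
A2 = A1; e.g. echo (Adam) can still go to omega. Fixed point.
Eve's winning region = {lima, rho}.

lima, rho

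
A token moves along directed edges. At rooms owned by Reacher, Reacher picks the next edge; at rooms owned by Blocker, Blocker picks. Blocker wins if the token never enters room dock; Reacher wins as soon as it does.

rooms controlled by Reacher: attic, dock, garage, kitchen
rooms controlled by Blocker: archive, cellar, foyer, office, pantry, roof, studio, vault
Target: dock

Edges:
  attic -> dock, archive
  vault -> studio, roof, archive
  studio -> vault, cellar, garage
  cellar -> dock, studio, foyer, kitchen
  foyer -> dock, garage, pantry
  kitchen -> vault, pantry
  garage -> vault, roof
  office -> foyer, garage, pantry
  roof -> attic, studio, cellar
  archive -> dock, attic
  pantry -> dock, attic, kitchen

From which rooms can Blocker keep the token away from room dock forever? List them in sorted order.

cellar, foyer, garage, kitchen, office, pantry, roof, studio, vault

A0 = {dock}
A1: add {attic} — attic (Reacher) has attic→dock.
A2: add {archive} — archive (Blocker): all of {dock, attic} already in.
A3 = A2; e.g. vault (Blocker) can still go to studio. Fixed point.
Reacher's attractor = {archive, attic, dock}; Blocker avoids the target exactly from the complement.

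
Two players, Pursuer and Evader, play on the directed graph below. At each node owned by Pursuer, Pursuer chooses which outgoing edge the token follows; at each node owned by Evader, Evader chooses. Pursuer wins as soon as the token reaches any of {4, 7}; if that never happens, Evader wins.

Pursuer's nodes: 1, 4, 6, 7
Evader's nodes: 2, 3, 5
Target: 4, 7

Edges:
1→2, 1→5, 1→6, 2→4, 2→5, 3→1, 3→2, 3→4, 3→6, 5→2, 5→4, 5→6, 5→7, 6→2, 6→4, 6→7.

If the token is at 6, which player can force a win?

Pursuer

A0 = {4, 7}
A1: add {6} — 6 (Pursuer) has 6→4.
6 ∈ A1, so Pursuer can force the target.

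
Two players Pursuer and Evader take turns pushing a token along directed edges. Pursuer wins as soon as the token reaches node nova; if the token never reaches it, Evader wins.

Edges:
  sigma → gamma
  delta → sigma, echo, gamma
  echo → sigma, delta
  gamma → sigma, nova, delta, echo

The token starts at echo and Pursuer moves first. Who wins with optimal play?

Pursuer

Track states (vertex, player-to-move).
A0 = {(nova,Pursuer), (nova,Evader)}
A1: add {(gamma,Pursuer)}.
A2: add {(sigma,Evader)}.
A3: add {(delta,Pursuer), (echo,Pursuer)}.
(echo,Pursuer) ∈ A3 ⇒ Pursuer forces the target.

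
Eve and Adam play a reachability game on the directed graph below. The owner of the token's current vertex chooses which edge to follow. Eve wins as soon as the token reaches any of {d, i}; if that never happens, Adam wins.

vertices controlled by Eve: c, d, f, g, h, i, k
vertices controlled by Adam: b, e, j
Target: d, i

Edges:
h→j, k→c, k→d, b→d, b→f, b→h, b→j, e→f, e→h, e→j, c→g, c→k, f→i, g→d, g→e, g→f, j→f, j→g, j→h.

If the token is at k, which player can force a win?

A0 = {d, i}
A1: add {f, g, k} — f (Eve) has f→i; g (Eve) has g→d; k (Eve) has k→d.
k ∈ A1, so Eve can force the target.

Eve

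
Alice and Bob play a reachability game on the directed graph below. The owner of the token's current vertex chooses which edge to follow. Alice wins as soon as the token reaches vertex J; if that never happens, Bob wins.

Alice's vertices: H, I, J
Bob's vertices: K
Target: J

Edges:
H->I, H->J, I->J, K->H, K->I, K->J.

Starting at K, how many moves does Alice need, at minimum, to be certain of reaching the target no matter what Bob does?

A0 = {J}
A1: add {H, I} — H (Alice) has H→J; I (Alice) has I→J.
A2: add {K} — K (Bob): all of {H, I, J} already in.
A2 = all vertices. Fixed point.
K enters the attractor at level 2, so Alice can force the target in 2 moves from there.

2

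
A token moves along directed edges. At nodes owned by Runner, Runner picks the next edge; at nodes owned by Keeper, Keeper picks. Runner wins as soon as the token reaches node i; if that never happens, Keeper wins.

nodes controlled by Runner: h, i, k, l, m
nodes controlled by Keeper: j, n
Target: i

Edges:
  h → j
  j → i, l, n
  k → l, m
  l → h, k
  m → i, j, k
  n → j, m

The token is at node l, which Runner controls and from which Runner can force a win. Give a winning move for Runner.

k

A0 = {i}
A1: add {m} — m (Runner) has m→i.
A2: add {k} — k (Runner) has k→m.
A3: add {l} — l (Runner) has l→k.
A4 = A3; e.g. h (Runner) has no edge into A3. Fixed point.
From l, successor k is in the attractor (rank 2); the other successor h is not.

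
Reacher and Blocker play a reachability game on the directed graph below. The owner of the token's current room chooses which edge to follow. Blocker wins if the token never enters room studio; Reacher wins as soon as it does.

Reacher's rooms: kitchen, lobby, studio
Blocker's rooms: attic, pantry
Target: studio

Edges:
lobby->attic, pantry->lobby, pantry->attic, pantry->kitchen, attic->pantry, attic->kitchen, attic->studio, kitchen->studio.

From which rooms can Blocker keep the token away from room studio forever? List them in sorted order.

A0 = {studio}
A1: add {kitchen} — kitchen (Reacher) has kitchen→studio.
A2 = A1; e.g. lobby (Reacher) has no edge into A1. Fixed point.
Reacher's attractor = {kitchen, studio}; Blocker avoids the target exactly from the complement.

attic, lobby, pantry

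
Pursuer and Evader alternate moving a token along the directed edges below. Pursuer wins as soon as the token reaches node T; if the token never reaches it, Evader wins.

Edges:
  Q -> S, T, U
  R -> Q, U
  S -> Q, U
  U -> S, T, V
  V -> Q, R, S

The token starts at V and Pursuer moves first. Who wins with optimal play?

Pursuer

Track states (vertex, player-to-move).
A0 = {(T,Pursuer), (T,Evader)}
A1: add {(Q,Pursuer), (U,Pursuer)}.
A2: add {(R,Evader), (S,Evader)}.
A3: add {(V,Pursuer)}.
(V,Pursuer) ∈ A3 ⇒ Pursuer forces the target.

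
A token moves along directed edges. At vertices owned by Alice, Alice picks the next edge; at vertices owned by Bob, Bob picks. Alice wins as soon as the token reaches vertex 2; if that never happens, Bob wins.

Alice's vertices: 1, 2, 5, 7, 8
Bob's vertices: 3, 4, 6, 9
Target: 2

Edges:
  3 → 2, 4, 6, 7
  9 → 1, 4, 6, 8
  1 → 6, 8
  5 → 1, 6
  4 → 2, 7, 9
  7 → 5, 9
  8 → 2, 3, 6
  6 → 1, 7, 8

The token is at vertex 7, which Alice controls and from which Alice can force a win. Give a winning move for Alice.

5

A0 = {2}
A1: add {8} — 8 (Alice) has 8→2.
A2: add {1} — 1 (Alice) has 1→8.
A3: add {5} — 5 (Alice) has 5→1.
A4: add {7} — 7 (Alice) has 7→5.
A5: add {6} — 6 (Bob): all of {1, 7, 8} already in.
A6 = A5; e.g. 3 (Bob) can still go to 4. Fixed point.
From 7, successor 5 is in the attractor (rank 3); the other successor 9 is not.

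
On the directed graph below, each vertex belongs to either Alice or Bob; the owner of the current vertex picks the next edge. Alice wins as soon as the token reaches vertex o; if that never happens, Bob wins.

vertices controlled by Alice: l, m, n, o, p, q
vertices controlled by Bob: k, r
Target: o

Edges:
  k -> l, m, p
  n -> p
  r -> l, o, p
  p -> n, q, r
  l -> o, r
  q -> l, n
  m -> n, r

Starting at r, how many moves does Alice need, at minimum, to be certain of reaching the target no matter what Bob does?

4

A0 = {o}
A1: add {l} — l (Alice) has l→o.
A2: add {q} — q (Alice) has q→l.
A3: add {p} — p (Alice) has p→q.
A4: add {n, r} — n (Alice) has n→p; r (Bob): all of {l, o, p} already in.
r enters the attractor at level 4, so Alice can force the target in 4 moves from there.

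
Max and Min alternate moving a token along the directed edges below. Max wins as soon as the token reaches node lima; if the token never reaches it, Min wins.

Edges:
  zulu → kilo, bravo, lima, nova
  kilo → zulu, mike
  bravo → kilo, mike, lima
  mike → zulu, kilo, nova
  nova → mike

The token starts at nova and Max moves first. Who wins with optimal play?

Min

Track states (vertex, player-to-move).
A0 = {(lima,Max), (lima,Min)}
A1: add {(zulu,Max), (bravo,Max)}.
A2 = A1; e.g. (zulu,Min) stays out. (nova,Max) never enters ⇒ Min avoids the target.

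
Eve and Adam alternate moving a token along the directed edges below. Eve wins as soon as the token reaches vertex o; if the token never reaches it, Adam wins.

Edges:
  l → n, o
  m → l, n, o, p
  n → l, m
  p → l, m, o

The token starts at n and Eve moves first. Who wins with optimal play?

Track states (vertex, player-to-move).
A0 = {(o,Eve), (o,Adam)}
A1: add {(l,Eve), (m,Eve), (p,Eve)}.
A2: add {(n,Adam), (p,Adam)}.
A3 = A2; e.g. (l,Adam) stays out. (n,Eve) never enters ⇒ Adam avoids the target.

Adam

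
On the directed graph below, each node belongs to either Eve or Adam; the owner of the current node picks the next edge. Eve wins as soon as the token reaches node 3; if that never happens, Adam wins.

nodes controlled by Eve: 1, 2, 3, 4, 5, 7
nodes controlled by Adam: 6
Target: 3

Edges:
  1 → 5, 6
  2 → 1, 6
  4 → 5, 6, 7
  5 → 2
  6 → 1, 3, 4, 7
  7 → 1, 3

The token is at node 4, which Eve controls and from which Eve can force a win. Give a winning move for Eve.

7

A0 = {3}
A1: add {7} — 7 (Eve) has 7→3.
A2: add {4} — 4 (Eve) has 4→7.
A3 = A2; e.g. 1 (Eve) has no edge into A2. Fixed point.
From 4, successor 7 is in the attractor (rank 1); the other successors 5, 6 are not.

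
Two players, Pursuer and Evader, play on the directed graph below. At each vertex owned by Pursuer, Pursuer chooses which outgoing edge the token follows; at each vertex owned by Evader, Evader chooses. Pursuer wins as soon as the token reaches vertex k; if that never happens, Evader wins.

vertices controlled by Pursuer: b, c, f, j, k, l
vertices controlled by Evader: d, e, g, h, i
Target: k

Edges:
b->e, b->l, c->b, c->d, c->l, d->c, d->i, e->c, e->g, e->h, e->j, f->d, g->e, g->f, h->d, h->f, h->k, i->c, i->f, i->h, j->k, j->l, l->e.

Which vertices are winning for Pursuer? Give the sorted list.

j, k

A0 = {k}
A1: add {j} — j (Pursuer) has j→k.
A2 = A1; e.g. b (Pursuer) has no edge into A1. Fixed point.
Pursuer's winning region = {j, k}.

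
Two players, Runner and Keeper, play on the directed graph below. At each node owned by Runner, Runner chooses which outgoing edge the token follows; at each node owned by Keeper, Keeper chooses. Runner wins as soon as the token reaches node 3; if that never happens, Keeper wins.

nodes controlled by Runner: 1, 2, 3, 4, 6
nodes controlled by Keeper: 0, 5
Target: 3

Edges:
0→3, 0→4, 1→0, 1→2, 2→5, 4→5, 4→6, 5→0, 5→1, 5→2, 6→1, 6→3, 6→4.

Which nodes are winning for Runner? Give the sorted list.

A0 = {3}
A1: add {6} — 6 (Runner) has 6→3.
A2: add {4} — 4 (Runner) has 4→6.
A3: add {0} — 0 (Keeper): all of {3, 4} already in.
A4: add {1} — 1 (Runner) has 1→0.
A5 = A4; e.g. 2 (Runner) has no edge into A4. Fixed point.
Runner's winning region = {0, 1, 3, 4, 6}.

0, 1, 3, 4, 6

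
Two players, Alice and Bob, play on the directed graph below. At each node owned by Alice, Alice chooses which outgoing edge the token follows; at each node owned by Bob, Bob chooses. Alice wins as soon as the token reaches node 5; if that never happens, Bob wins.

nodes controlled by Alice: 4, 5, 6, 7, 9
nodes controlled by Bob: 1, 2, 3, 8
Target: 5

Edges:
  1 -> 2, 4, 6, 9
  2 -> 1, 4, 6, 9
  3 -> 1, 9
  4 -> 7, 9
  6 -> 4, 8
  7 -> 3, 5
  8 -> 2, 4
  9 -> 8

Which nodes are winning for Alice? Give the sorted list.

A0 = {5}
A1: add {7} — 7 (Alice) has 7→5.
A2: add {4} — 4 (Alice) has 4→7.
A3: add {6} — 6 (Alice) has 6→4.
A4 = A3; e.g. 1 (Bob) can still go to 2. Fixed point.
Alice's winning region = {4, 5, 6, 7}.

4, 5, 6, 7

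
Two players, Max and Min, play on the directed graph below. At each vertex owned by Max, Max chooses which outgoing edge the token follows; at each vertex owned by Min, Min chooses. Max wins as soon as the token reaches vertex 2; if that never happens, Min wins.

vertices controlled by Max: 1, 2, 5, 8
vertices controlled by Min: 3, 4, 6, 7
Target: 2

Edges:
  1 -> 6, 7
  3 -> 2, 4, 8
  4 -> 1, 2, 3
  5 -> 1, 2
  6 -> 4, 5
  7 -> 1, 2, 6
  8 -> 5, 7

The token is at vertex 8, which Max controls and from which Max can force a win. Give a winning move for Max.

A0 = {2}
A1: add {5} — 5 (Max) has 5→2.
A2: add {8} — 8 (Max) has 8→5.
A3 = A2; e.g. 1 (Max) has no edge into A2. Fixed point.
From 8, successor 5 is in the attractor (rank 1); the other successor 7 is not.

5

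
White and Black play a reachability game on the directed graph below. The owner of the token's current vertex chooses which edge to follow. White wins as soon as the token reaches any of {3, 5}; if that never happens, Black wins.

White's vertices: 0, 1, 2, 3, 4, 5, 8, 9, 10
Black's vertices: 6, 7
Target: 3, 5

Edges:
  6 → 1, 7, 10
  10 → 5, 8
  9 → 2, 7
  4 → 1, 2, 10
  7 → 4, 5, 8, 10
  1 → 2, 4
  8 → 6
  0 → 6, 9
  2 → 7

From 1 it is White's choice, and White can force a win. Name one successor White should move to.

4

A0 = {3, 5}
A1: add {10} — 10 (White) has 10→5.
A2: add {4} — 4 (White) has 4→10.
A3: add {1} — 1 (White) has 1→4.
A4 = A3; e.g. 0 (White) has no edge into A3. Fixed point.
From 1, successor 4 is in the attractor (rank 2); the other successor 2 is not.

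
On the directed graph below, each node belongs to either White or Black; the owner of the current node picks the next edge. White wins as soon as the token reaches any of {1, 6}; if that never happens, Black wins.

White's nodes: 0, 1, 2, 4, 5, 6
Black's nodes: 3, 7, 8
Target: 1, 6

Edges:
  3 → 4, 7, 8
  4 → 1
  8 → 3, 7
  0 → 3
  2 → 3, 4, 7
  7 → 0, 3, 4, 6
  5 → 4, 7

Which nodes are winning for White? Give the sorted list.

1, 2, 4, 5, 6

A0 = {1, 6}
A1: add {4} — 4 (White) has 4→1.
A2: add {2, 5} — 2 (White) has 2→4; 5 (White) has 5→4.
A3 = A2; e.g. 0 (White) has no edge into A2. Fixed point.
White's winning region = {1, 2, 4, 5, 6}.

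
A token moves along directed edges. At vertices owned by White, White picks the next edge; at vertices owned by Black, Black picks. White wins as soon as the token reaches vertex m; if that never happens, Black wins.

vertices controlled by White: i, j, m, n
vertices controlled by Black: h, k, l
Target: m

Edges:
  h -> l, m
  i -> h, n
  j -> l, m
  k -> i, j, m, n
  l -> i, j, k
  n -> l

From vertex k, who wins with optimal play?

Black

A0 = {m}
A1: add {j} — j (White) has j→m.
A2 = A1; e.g. h (Black) can still go to l. Fixed point.
k never enters the attractor, so Black can avoid the target forever.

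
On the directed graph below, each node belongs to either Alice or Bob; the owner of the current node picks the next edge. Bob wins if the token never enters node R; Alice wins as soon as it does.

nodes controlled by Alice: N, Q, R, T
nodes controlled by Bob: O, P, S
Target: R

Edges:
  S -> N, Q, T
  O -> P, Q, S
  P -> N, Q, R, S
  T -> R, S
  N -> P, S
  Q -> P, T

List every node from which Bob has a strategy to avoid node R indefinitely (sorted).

N, O, P, S

A0 = {R}
A1: add {T} — T (Alice) has T→R.
A2: add {Q} — Q (Alice) has Q→T.
A3 = A2; e.g. N (Alice) has no edge into A2. Fixed point.
Alice's attractor = {Q, R, T}; Bob avoids the target exactly from the complement.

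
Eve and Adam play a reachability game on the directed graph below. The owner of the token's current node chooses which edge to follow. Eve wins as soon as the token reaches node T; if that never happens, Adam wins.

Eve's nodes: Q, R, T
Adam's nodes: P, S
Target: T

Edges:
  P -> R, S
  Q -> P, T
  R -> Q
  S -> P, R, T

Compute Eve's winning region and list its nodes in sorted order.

A0 = {T}
A1: add {Q} — Q (Eve) has Q→T.
A2: add {R} — R (Eve) has R→Q.
A3 = A2; e.g. P (Adam) can still go to S. Fixed point.
Eve's winning region = {Q, R, T}.

Q, R, T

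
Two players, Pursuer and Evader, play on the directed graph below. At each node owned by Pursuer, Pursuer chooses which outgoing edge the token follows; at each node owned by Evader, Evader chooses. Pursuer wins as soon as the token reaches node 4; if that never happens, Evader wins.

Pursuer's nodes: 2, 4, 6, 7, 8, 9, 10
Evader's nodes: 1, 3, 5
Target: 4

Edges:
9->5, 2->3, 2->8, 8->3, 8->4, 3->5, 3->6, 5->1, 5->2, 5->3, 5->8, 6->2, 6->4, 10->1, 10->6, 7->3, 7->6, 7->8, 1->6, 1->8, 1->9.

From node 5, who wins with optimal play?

A0 = {4}
A1: add {6, 8} — 6 (Pursuer) has 6→4; 8 (Pursuer) has 8→4.
A2: add {2, 7, 10} — 2 (Pursuer) has 2→8; 7 (Pursuer) has 7→6; 10 (Pursuer) has 10→6.
A3 = A2; e.g. 1 (Evader) can still go to 9. Fixed point.
5 never enters the attractor, so Evader can avoid the target forever.

Evader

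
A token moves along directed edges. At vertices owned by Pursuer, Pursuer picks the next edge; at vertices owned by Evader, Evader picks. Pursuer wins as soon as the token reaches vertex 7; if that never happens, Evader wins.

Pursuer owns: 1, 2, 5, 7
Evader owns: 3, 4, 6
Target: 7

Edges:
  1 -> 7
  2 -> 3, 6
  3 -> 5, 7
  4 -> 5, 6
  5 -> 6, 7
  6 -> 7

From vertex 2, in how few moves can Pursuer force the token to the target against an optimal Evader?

2

A0 = {7}
A1: add {1, 5, 6} — 1 (Pursuer) has 1→7; 5 (Pursuer) has 5→7; 6 (Evader): all of {7} already in.
A2: add {2, 3, 4} — 2 (Pursuer) has 2→6; 3 (Evader): all of {5, 7} already in; 4 (Evader): all of {5, 6} already in.
A2 = all vertices. Fixed point.
2 enters the attractor at level 2, so Pursuer can force the target in 2 moves from there.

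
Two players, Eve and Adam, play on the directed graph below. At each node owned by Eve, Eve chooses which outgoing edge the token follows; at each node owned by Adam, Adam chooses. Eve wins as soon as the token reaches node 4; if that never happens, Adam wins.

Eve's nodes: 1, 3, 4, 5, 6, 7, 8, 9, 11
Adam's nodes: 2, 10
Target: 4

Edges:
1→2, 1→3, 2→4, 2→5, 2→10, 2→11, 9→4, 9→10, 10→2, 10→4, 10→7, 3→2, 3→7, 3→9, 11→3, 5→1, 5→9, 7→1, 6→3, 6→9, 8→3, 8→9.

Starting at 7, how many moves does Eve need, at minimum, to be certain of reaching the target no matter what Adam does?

4

A0 = {4}
A1: add {9} — 9 (Eve) has 9→4.
A2: add {3, 5, 6, 8} — 3 (Eve) has 3→9; 5 (Eve) has 5→9; 6 (Eve) has 6→9; 8 (Eve) has 8→9.
A3: add {1, 11} — 1 (Eve) has 1→3; 11 (Eve) has 11→3.
A4: add {7} — 7 (Eve) has 7→1.
A5 = A4; e.g. 2 (Adam) can still go to 10. Fixed point.
7 enters the attractor at level 4, so Eve can force the target in 4 moves from there.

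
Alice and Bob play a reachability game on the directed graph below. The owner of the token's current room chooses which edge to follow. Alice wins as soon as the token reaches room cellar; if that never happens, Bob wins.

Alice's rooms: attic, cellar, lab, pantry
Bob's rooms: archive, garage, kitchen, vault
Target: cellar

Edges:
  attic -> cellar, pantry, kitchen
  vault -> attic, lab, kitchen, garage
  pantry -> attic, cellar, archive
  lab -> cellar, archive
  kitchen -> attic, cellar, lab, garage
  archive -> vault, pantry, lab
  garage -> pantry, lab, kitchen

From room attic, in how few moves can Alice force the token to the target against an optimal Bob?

1

A0 = {cellar}
A1: add {attic, lab, pantry} — attic (Alice) has attic→cellar; pantry (Alice) has pantry→cellar; lab (Alice) has lab→cellar.
A2 = A1; e.g. vault (Bob) can still go to kitchen. Fixed point.
attic enters the attractor at level 1, so Alice can force the target in 1 move from there.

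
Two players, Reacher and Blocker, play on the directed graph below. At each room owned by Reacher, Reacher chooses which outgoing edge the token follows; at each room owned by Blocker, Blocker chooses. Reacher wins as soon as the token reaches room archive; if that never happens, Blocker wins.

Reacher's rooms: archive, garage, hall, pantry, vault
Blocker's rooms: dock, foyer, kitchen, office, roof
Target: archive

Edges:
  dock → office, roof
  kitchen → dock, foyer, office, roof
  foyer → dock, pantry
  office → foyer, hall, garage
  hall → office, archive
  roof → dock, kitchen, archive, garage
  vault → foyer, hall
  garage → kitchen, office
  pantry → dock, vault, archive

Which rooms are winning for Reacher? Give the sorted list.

A0 = {archive}
A1: add {hall, pantry} — hall (Reacher) has hall→archive; pantry (Reacher) has pantry→archive.
A2: add {vault} — vault (Reacher) has vault→hall.
A3 = A2; e.g. dock (Blocker) can still go to office. Fixed point.
Reacher's winning region = {archive, hall, pantry, vault}.

archive, hall, pantry, vault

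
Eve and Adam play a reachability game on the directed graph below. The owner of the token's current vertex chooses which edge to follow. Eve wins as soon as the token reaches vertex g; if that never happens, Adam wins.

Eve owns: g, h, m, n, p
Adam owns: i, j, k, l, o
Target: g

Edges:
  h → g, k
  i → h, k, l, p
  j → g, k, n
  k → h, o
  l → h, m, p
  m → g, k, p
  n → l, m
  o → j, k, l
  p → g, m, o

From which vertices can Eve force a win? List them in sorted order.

g, h, l, m, n, p

A0 = {g}
A1: add {h, m, p} — h (Eve) has h→g; m (Eve) has m→g; p (Eve) has p→g.
A2: add {l, n} — l (Adam): all of {h, m, p} already in; n (Eve) has n→m.
A3 = A2; e.g. i (Adam) can still go to k. Fixed point.
Eve's winning region = {g, h, l, m, n, p}.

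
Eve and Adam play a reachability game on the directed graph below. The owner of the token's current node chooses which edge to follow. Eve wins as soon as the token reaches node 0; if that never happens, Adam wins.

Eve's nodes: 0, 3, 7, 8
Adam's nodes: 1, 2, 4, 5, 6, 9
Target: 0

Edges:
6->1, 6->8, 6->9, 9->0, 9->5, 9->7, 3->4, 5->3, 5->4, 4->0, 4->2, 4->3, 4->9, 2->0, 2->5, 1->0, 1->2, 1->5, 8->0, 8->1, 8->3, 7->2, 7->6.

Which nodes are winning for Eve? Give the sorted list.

0, 8

A0 = {0}
A1: add {8} — 8 (Eve) has 8→0.
A2 = A1; e.g. 1 (Adam) can still go to 2. Fixed point.
Eve's winning region = {0, 8}.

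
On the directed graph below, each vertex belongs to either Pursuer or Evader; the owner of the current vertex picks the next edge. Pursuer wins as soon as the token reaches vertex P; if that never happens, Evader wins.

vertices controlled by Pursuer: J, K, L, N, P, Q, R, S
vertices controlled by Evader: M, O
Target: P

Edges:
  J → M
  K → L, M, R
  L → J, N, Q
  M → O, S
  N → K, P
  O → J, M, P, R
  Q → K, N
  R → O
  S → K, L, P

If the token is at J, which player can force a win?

A0 = {P}
A1: add {N, S} — N (Pursuer) has N→P; S (Pursuer) has S→P.
A2: add {L, Q} — L (Pursuer) has L→N; Q (Pursuer) has Q→N.
A3: add {K} — K (Pursuer) has K→L.
A4 = A3; e.g. J (Pursuer) has no edge into A3. Fixed point.
J never enters the attractor, so Evader can avoid the target forever.

Evader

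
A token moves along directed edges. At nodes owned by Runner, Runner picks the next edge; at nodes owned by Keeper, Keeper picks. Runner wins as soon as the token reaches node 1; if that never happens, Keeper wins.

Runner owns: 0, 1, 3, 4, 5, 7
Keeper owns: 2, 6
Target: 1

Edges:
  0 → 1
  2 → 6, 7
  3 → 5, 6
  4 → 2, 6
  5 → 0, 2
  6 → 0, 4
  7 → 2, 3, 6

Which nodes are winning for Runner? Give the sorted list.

0, 1, 3, 5, 7

A0 = {1}
A1: add {0} — 0 (Runner) has 0→1.
A2: add {5} — 5 (Runner) has 5→0.
A3: add {3} — 3 (Runner) has 3→5.
A4: add {7} — 7 (Runner) has 7→3.
A5 = A4; e.g. 2 (Keeper) can still go to 6. Fixed point.
Runner's winning region = {0, 1, 3, 5, 7}.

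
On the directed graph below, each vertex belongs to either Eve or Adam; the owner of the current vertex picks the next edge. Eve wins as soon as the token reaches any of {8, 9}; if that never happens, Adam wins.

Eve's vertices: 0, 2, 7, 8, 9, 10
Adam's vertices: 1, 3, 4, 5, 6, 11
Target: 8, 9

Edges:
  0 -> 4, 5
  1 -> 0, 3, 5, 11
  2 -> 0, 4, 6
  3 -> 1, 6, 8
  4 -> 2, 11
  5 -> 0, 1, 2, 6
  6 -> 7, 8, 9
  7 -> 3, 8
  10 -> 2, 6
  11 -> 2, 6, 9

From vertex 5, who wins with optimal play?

Adam

A0 = {8, 9}
A1: add {7} — 7 (Eve) has 7→8.
A2: add {6} — 6 (Adam): all of {7, 8, 9} already in.
A3: add {2, 10} — 2 (Eve) has 2→6; 10 (Eve) has 10→6.
A4: add {11} — 11 (Adam): all of {2, 6, 9} already in.
A5: add {4} — 4 (Adam): all of {2, 11} already in.
A6: add {0} — 0 (Eve) has 0→4.
A7 = A6; e.g. 1 (Adam) can still go to 3. Fixed point.
5 never enters the attractor, so Adam can avoid the target forever.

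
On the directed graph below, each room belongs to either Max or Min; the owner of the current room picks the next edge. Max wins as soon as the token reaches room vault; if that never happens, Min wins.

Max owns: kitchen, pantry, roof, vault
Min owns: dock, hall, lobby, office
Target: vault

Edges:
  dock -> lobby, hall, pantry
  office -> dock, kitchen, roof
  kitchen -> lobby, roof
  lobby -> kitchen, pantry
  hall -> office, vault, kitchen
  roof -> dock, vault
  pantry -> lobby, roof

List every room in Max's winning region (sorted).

kitchen, lobby, pantry, roof, vault

A0 = {vault}
A1: add {roof} — roof (Max) has roof→vault.
A2: add {kitchen, pantry} — kitchen (Max) has kitchen→roof; pantry (Max) has pantry→roof.
A3: add {lobby} — lobby (Min): all of {kitchen, pantry} already in.
A4 = A3; e.g. dock (Min) can still go to hall. Fixed point.
Max's winning region = {kitchen, lobby, pantry, roof, vault}.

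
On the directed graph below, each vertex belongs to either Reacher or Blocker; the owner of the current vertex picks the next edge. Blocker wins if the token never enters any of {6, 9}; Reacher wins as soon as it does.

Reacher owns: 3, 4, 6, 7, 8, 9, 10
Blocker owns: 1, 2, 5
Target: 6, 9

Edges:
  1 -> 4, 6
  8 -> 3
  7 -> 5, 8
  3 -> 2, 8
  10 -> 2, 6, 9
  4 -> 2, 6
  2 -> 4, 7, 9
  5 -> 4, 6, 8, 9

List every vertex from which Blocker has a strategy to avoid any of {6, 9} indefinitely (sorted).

2, 3, 5, 7, 8

A0 = {6, 9}
A1: add {4, 10} — 4 (Reacher) has 4→6; 10 (Reacher) has 10→6.
A2: add {1} — 1 (Blocker): all of {4, 6} already in.
A3 = A2; e.g. 2 (Blocker) can still go to 7. Fixed point.
Reacher's attractor = {1, 4, 6, 9, 10}; Blocker avoids the target exactly from the complement.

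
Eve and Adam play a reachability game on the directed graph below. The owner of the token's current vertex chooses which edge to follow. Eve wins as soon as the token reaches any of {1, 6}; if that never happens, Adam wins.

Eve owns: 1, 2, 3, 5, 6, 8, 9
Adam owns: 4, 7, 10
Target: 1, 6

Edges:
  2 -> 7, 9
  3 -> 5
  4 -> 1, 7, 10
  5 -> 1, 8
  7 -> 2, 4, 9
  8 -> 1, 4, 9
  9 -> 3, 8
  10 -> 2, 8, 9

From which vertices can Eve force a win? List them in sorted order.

A0 = {1, 6}
A1: add {5, 8} — 5 (Eve) has 5→1; 8 (Eve) has 8→1.
A2: add {3, 9} — 3 (Eve) has 3→5; 9 (Eve) has 9→8.
A3: add {2} — 2 (Eve) has 2→9.
A4: add {10} — 10 (Adam): all of {2, 8, 9} already in.
A5 = A4; e.g. 4 (Adam) can still go to 7. Fixed point.
Eve's winning region = {1, 2, 3, 5, 6, 8, 9, 10}.

1, 2, 3, 5, 6, 8, 9, 10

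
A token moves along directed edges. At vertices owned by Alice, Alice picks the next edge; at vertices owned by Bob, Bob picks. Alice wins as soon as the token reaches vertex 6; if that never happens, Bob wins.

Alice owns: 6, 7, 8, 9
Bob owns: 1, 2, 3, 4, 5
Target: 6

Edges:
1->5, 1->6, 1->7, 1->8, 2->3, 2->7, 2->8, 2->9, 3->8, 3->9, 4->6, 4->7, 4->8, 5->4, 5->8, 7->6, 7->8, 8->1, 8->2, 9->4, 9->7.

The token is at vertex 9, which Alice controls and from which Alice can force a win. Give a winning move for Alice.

7

A0 = {6}
A1: add {7} — 7 (Alice) has 7→6.
A2: add {9} — 9 (Alice) has 9→7.
A3 = A2; e.g. 1 (Bob) can still go to 5. Fixed point.
From 9, successor 7 is in the attractor (rank 1); the other successor 4 is not.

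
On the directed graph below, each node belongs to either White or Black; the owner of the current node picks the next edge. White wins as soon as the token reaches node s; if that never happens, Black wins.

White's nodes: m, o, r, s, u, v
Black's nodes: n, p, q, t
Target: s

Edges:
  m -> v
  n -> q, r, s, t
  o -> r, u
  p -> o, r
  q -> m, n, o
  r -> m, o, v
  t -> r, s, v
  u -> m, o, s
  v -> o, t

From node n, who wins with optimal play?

A0 = {s}
A1: add {u} — u (White) has u→s.
A2: add {o} — o (White) has o→u.
A3: add {r, v} — r (White) has r→o; v (White) has v→o.
A4: add {m, p, t} — m (White) has m→v; p (Black): all of {o, r} already in; t (Black): all of {r, s, v} already in.
A5 = A4; e.g. n (Black) can still go to q. Fixed point.
n never enters the attractor, so Black can avoid the target forever.

Black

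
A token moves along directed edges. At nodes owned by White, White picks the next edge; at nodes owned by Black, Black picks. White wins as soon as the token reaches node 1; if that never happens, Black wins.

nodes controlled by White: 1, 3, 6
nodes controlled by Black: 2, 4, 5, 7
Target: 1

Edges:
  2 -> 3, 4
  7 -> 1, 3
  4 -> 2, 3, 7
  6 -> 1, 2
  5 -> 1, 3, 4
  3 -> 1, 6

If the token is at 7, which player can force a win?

White

A0 = {1}
A1: add {3, 6} — 3 (White) has 3→1; 6 (White) has 6→1.
A2: add {7} — 7 (Black): all of {1, 3} already in.
A3 = A2; e.g. 2 (Black) can still go to 4. Fixed point.
7 ∈ A2, so White can force the target.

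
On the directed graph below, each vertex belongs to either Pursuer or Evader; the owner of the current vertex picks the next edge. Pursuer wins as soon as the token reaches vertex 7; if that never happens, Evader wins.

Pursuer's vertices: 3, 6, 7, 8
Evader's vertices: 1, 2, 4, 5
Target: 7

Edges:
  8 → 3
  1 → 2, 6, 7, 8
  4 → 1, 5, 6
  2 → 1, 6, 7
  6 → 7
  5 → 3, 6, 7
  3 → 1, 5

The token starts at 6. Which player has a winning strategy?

Pursuer

A0 = {7}
A1: add {6} — 6 (Pursuer) has 6→7.
A2 = A1; e.g. 1 (Evader) can still go to 2. Fixed point.
6 ∈ A1, so Pursuer can force the target.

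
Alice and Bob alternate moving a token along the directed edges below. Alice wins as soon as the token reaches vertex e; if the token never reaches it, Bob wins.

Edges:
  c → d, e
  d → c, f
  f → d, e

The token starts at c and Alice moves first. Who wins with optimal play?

Alice

Track states (vertex, player-to-move).
A0 = {(e,Alice), (e,Bob)}
A1: add {(c,Alice), (f,Alice)}.
(c,Alice) ∈ A1 ⇒ Alice forces the target.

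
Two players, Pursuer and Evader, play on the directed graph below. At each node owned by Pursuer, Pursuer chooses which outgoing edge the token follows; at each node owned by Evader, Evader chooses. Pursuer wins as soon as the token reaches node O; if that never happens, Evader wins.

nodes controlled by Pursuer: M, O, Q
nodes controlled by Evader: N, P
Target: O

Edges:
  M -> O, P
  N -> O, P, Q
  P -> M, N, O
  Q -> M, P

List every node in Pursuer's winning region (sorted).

M, O, Q

A0 = {O}
A1: add {M} — M (Pursuer) has M→O.
A2: add {Q} — Q (Pursuer) has Q→M.
A3 = A2; e.g. N (Evader) can still go to P. Fixed point.
Pursuer's winning region = {M, O, Q}.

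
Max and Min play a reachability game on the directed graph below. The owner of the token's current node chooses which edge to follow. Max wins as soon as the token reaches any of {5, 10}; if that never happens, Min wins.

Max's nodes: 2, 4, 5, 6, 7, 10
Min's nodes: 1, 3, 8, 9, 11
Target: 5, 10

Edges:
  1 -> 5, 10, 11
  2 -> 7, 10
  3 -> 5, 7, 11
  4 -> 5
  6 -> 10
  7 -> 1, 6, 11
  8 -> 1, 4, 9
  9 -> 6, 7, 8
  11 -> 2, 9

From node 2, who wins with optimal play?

Max

A0 = {5, 10}
A1: add {2, 4, 6} — 2 (Max) has 2→10; 4 (Max) has 4→5; 6 (Max) has 6→10.
2 ∈ A1, so Max can force the target.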